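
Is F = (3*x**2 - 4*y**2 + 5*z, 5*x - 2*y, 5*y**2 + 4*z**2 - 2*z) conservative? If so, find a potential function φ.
No, ∇×F = (10*y, 5, 8*y + 5) ≠ 0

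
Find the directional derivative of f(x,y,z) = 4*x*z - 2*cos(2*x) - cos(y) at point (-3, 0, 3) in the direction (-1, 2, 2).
-12 + 4*sin(6)/3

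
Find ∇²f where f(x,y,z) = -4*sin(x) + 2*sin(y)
4*sin(x) - 2*sin(y)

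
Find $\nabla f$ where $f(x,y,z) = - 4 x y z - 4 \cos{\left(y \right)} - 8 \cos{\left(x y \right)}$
(4*y*(-z + 2*sin(x*y)), -4*x*z + 8*x*sin(x*y) + 4*sin(y), -4*x*y)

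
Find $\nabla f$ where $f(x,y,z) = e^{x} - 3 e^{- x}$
(exp(x) + 3*exp(-x), 0, 0)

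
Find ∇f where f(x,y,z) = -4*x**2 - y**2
(-8*x, -2*y, 0)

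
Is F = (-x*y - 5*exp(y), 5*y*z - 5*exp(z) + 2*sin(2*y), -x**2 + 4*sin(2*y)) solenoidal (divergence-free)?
No, ∇·F = -y + 5*z + 4*cos(2*y)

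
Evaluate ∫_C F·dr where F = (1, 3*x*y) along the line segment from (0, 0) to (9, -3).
90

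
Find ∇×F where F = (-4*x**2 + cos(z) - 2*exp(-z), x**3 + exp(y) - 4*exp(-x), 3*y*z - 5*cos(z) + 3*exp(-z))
(3*z, -sin(z) + 2*exp(-z), 3*x**2 + 4*exp(-x))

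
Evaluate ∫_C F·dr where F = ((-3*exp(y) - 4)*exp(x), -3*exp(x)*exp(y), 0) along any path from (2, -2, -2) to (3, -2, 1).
-E*(3 + 4*exp(2)) + 3 + 4*exp(2)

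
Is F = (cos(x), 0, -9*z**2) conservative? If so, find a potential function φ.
Yes, F is conservative. φ = -3*z**3 + sin(x)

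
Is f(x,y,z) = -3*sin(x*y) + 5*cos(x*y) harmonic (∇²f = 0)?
No, ∇²f = (x**2 + y**2)*(3*sin(x*y) - 5*cos(x*y))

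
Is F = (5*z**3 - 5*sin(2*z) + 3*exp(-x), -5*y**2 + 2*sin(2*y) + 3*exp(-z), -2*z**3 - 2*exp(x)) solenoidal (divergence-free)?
No, ∇·F = -10*y - 6*z**2 + 4*cos(2*y) - 3*exp(-x)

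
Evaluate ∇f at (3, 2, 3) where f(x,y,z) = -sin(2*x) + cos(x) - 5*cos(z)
(-2*cos(6) - sin(3), 0, 5*sin(3))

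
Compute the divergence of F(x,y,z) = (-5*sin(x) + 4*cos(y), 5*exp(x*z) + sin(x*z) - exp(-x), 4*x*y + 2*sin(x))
-5*cos(x)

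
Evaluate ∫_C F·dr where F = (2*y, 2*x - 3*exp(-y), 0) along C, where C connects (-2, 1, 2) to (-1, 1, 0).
2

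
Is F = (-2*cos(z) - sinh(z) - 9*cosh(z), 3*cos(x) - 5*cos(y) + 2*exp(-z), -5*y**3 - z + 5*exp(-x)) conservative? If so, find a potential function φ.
No, ∇×F = (-15*y**2 + 2*exp(-z), 2*sin(z) - 9*sinh(z) - cosh(z) + 5*exp(-x), -3*sin(x)) ≠ 0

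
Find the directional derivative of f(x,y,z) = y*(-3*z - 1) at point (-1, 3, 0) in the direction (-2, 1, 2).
-19/3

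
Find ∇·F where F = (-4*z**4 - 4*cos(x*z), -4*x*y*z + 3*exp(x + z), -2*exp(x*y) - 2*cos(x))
4*z*(-x + sin(x*z))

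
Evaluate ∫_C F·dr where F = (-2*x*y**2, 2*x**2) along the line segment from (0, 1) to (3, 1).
-9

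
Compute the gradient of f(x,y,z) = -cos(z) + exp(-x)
(-exp(-x), 0, sin(z))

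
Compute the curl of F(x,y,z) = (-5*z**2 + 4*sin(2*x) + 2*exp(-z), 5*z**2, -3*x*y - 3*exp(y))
(-3*x - 10*z - 3*exp(y), 3*y - 10*z - 2*exp(-z), 0)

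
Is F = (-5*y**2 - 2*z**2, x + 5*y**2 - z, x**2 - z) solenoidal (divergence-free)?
No, ∇·F = 10*y - 1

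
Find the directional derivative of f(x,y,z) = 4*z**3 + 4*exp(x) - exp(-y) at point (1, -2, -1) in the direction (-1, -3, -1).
sqrt(11)*(-3*exp(2) - 12 - 4*E)/11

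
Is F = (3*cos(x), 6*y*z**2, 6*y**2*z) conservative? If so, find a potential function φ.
Yes, F is conservative. φ = 3*y**2*z**2 + 3*sin(x)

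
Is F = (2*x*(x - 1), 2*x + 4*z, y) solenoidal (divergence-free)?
No, ∇·F = 4*x - 2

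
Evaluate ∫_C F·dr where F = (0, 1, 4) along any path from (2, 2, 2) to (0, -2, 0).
-12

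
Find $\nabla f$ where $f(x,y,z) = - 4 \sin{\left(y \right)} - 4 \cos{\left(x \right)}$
(4*sin(x), -4*cos(y), 0)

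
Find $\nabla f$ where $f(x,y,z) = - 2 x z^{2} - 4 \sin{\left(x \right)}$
(-2*z**2 - 4*cos(x), 0, -4*x*z)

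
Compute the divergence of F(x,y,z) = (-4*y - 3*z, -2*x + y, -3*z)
-2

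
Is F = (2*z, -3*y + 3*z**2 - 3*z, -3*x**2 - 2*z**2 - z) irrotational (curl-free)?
No, ∇×F = (3 - 6*z, 6*x + 2, 0)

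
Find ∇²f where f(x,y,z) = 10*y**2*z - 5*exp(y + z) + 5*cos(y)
20*z - 10*exp(y + z) - 5*cos(y)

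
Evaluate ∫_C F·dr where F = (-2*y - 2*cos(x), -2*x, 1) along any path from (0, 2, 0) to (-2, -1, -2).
-6 + 2*sin(2)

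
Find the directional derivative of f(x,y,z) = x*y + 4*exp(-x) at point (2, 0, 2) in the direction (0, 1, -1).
sqrt(2)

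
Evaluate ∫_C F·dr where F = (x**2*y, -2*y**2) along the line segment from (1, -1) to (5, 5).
140/3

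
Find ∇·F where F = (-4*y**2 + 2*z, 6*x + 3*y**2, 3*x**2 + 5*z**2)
6*y + 10*z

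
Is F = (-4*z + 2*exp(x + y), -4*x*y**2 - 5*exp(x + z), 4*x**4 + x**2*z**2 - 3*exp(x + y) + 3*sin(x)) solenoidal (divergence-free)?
No, ∇·F = 2*x**2*z - 8*x*y + 2*exp(x + y)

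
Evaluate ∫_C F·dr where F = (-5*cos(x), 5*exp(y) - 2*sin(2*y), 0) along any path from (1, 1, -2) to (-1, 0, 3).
-5*E - cos(2) + 6 + 10*sin(1)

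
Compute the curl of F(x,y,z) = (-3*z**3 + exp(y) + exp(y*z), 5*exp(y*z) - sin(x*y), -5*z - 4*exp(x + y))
(-5*y*exp(y*z) - 4*exp(x + y), y*exp(y*z) - 9*z**2 + 4*exp(x + y), -y*cos(x*y) - z*exp(y*z) - exp(y))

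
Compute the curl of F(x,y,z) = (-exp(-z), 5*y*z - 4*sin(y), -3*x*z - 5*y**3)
(5*y*(-3*y - 1), 3*z + exp(-z), 0)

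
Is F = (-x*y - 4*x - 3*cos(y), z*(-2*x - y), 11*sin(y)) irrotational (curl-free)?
No, ∇×F = (2*x + y + 11*cos(y), 0, x - 2*z - 3*sin(y))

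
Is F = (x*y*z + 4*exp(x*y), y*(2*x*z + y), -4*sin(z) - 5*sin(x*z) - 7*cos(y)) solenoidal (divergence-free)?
No, ∇·F = 2*x*z - 5*x*cos(x*z) + y*z + 4*y*exp(x*y) + 2*y - 4*cos(z)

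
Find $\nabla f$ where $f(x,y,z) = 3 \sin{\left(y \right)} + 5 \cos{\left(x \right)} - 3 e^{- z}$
(-5*sin(x), 3*cos(y), 3*exp(-z))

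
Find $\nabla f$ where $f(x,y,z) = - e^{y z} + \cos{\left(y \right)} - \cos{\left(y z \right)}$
(0, -z*exp(y*z) + z*sin(y*z) - sin(y), y*(-exp(y*z) + sin(y*z)))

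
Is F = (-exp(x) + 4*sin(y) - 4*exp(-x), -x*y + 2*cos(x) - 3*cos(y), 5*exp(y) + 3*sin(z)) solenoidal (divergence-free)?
No, ∇·F = -x - exp(x) + 3*sin(y) + 3*cos(z) + 4*exp(-x)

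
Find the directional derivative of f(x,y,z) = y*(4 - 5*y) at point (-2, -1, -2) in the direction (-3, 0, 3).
0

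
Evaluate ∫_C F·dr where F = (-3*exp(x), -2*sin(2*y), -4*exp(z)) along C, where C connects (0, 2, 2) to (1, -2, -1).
-3*E - 4*exp(-1) + 3 + 4*exp(2)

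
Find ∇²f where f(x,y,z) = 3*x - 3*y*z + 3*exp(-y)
3*exp(-y)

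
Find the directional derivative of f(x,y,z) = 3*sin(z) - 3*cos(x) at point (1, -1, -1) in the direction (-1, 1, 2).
sqrt(6)*(-sin(1)/2 + cos(1))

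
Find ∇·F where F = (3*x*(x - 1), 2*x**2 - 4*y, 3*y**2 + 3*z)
6*x - 4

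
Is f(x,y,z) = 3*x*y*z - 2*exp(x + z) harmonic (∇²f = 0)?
No, ∇²f = -4*exp(x + z)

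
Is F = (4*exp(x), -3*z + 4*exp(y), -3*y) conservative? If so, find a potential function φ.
Yes, F is conservative. φ = -3*y*z + 4*exp(x) + 4*exp(y)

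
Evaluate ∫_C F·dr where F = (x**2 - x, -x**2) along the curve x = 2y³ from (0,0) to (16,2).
24448/21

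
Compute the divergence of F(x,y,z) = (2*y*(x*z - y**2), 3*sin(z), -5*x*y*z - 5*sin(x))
y*(-5*x + 2*z)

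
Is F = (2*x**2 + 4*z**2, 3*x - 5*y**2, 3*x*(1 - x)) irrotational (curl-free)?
No, ∇×F = (0, 6*x + 8*z - 3, 3)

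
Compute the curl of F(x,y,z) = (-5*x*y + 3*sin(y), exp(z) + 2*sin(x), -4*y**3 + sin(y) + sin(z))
(-12*y**2 - exp(z) + cos(y), 0, 5*x + 2*cos(x) - 3*cos(y))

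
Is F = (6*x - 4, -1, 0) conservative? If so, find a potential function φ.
Yes, F is conservative. φ = 3*x**2 - 4*x - y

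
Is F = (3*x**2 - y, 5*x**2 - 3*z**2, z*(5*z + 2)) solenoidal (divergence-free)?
No, ∇·F = 6*x + 10*z + 2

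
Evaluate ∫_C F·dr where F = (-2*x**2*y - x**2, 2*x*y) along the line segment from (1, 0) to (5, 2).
-424/3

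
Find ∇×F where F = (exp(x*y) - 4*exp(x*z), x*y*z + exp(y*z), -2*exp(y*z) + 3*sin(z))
(-x*y - y*exp(y*z) - 2*z*exp(y*z), -4*x*exp(x*z), -x*exp(x*y) + y*z)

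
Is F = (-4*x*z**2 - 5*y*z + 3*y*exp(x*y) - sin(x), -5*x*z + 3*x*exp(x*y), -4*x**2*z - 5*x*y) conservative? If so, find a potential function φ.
Yes, F is conservative. φ = -2*x**2*z**2 - 5*x*y*z + 3*exp(x*y) + cos(x)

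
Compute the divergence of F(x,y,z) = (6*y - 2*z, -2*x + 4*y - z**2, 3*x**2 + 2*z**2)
4*z + 4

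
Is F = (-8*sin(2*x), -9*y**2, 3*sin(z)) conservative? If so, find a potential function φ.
Yes, F is conservative. φ = -3*y**3 + 4*cos(2*x) - 3*cos(z)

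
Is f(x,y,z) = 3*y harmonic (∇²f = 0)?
Yes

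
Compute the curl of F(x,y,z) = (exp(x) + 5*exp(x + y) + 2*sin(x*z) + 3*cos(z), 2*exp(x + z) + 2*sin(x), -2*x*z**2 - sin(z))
(-2*exp(x + z), 2*x*cos(x*z) + 2*z**2 - 3*sin(z), -5*exp(x + y) + 2*exp(x + z) + 2*cos(x))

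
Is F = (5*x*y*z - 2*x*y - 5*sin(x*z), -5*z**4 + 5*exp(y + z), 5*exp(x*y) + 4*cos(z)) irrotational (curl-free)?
No, ∇×F = (5*x*exp(x*y) + 20*z**3 - 5*exp(y + z), 5*x*y - 5*x*cos(x*z) - 5*y*exp(x*y), x*(2 - 5*z))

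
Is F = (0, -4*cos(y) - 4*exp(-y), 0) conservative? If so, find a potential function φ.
Yes, F is conservative. φ = -4*sin(y) + 4*exp(-y)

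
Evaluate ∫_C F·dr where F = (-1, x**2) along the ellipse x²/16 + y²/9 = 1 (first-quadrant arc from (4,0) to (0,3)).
36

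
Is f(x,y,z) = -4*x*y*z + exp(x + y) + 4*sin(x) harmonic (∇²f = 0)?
No, ∇²f = 2*exp(x + y) - 4*sin(x)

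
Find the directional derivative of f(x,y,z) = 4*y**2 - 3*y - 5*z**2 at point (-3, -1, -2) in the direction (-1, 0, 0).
0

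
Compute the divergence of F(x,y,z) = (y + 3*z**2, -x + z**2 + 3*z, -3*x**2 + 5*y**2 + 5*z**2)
10*z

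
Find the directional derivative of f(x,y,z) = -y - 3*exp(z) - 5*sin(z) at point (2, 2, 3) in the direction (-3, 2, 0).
-2*sqrt(13)/13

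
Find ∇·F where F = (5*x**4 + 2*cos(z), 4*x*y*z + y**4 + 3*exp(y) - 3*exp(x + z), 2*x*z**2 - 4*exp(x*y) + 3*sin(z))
20*x**3 + 8*x*z + 4*y**3 + 3*exp(y) + 3*cos(z)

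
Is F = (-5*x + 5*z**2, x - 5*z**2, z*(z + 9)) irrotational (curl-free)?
No, ∇×F = (10*z, 10*z, 1)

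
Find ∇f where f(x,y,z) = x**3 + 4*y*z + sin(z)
(3*x**2, 4*z, 4*y + cos(z))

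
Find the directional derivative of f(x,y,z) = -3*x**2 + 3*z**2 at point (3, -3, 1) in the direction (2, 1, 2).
-8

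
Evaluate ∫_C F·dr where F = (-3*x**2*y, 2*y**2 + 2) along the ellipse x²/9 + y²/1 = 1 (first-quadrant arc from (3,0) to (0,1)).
8/3 + 81*pi/16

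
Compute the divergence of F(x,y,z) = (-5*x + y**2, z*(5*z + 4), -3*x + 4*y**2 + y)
-5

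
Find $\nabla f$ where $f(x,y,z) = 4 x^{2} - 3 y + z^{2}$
(8*x, -3, 2*z)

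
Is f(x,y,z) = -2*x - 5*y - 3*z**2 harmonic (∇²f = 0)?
No, ∇²f = -6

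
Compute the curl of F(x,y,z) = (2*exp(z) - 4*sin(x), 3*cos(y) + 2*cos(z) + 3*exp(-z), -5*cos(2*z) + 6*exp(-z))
(2*sin(z) + 3*exp(-z), 2*exp(z), 0)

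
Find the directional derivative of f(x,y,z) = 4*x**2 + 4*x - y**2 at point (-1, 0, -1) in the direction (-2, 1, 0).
8*sqrt(5)/5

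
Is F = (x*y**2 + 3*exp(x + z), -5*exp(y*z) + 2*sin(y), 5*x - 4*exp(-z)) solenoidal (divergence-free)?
No, ∇·F = y**2 - 5*z*exp(y*z) + 3*exp(x + z) + 2*cos(y) + 4*exp(-z)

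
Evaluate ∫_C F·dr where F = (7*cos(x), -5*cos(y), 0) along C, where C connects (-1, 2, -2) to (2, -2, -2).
7*sin(1) + 17*sin(2)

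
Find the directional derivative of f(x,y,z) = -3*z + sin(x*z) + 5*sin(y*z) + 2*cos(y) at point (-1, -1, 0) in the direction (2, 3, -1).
3*sqrt(14)*(2*sin(1) + 3)/14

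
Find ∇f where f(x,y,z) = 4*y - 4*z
(0, 4, -4)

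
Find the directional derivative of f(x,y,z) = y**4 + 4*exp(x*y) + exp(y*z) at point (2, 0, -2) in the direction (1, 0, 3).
0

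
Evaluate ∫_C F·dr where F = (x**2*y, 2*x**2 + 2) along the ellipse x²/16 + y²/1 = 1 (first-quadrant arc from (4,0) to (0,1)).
70/3 - 4*pi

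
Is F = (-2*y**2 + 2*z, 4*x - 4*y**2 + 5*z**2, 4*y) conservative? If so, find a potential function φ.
No, ∇×F = (4 - 10*z, 2, 4*y + 4) ≠ 0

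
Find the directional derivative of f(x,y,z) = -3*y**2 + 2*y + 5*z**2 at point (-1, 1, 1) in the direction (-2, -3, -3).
-9*sqrt(22)/11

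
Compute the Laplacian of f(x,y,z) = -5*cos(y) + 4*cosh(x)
5*cos(y) + 4*cosh(x)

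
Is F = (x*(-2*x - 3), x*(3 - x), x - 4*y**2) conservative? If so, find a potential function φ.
No, ∇×F = (-8*y, -1, 3 - 2*x) ≠ 0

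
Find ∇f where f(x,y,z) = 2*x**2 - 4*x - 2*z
(4*x - 4, 0, -2)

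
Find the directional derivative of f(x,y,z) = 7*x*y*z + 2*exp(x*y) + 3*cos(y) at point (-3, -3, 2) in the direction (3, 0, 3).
sqrt(2)*(21/2 - 3*exp(9))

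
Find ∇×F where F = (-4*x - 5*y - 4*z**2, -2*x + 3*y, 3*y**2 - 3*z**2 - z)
(6*y, -8*z, 3)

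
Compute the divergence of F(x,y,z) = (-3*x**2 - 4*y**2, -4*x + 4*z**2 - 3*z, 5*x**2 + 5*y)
-6*x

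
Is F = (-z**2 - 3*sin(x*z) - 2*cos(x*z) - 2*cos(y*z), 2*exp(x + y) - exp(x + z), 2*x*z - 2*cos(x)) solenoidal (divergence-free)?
No, ∇·F = 2*x + 2*z*sin(x*z) - 3*z*cos(x*z) + 2*exp(x + y)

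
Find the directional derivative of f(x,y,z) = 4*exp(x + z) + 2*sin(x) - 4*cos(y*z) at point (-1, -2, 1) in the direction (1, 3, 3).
2*sqrt(19)*(cos(1) + 6*sin(2) + 8)/19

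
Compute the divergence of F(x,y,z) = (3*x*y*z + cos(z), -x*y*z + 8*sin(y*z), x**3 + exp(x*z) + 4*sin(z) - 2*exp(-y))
-x*z + x*exp(x*z) + 3*y*z + 8*z*cos(y*z) + 4*cos(z)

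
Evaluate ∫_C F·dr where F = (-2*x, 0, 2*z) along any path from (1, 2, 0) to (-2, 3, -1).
-2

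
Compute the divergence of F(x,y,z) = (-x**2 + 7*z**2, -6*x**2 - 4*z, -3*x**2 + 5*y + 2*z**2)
-2*x + 4*z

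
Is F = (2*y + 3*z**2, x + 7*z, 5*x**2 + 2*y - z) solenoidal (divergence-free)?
No, ∇·F = -1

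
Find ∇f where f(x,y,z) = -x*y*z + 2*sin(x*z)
(z*(-y + 2*cos(x*z)), -x*z, x*(-y + 2*cos(x*z)))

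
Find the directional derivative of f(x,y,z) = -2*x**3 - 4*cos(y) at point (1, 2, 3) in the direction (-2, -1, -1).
2*sqrt(6)*(3 - sin(2))/3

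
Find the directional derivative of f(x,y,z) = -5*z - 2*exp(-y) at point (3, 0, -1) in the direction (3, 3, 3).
-sqrt(3)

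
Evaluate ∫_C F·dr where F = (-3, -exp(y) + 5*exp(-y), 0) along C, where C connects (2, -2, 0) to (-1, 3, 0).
-exp(3) - 5*exp(-3) + exp(-2) + 9 + 5*exp(2)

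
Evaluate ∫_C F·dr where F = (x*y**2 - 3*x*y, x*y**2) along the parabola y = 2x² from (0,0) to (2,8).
6536/21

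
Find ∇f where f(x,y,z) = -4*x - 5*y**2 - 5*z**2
(-4, -10*y, -10*z)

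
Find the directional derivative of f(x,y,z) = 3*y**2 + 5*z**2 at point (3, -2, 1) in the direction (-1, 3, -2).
-4*sqrt(14)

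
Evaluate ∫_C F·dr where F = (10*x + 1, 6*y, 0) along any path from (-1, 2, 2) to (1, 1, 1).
-7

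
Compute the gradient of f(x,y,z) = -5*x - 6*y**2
(-5, -12*y, 0)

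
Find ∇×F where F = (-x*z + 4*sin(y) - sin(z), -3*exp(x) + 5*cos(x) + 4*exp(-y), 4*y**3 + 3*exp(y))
(12*y**2 + 3*exp(y), -x - cos(z), -3*exp(x) - 5*sin(x) - 4*cos(y))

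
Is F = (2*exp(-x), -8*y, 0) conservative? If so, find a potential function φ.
Yes, F is conservative. φ = -4*y**2 - 2*exp(-x)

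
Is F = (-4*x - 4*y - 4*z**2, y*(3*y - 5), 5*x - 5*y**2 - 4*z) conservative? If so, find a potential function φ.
No, ∇×F = (-10*y, -8*z - 5, 4) ≠ 0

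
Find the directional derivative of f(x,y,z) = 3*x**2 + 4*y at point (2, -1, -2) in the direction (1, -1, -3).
8*sqrt(11)/11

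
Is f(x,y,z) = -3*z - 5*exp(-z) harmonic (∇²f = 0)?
No, ∇²f = -5*exp(-z)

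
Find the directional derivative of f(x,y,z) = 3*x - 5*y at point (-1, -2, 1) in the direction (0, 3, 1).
-3*sqrt(10)/2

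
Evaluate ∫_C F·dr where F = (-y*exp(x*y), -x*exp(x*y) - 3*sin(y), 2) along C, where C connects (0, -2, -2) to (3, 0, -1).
5 - 3*cos(2)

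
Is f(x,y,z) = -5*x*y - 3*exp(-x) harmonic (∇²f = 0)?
No, ∇²f = -3*exp(-x)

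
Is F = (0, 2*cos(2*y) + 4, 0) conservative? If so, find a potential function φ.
Yes, F is conservative. φ = 4*y + sin(2*y)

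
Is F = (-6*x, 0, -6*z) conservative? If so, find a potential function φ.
Yes, F is conservative. φ = -3*x**2 - 3*z**2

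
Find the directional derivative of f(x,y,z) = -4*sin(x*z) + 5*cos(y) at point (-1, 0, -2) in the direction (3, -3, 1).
28*sqrt(19)*cos(2)/19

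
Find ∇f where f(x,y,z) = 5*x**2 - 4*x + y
(10*x - 4, 1, 0)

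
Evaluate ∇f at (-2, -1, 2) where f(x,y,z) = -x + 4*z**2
(-1, 0, 16)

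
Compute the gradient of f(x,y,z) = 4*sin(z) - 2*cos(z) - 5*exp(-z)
(0, 0, 2*sin(z) + 4*cos(z) + 5*exp(-z))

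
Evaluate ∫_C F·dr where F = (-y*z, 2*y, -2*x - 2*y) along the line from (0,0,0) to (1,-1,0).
1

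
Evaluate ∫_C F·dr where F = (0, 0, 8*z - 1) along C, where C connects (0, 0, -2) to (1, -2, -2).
0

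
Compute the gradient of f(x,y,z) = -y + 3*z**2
(0, -1, 6*z)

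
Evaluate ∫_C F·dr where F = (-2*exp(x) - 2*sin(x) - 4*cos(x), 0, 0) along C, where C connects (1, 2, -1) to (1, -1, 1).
0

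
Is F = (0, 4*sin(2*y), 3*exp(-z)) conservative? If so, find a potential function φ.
Yes, F is conservative. φ = -2*cos(2*y) - 3*exp(-z)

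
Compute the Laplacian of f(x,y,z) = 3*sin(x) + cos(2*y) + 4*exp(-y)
-3*sin(x) - 4*cos(2*y) + 4*exp(-y)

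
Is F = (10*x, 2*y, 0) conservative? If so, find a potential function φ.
Yes, F is conservative. φ = 5*x**2 + y**2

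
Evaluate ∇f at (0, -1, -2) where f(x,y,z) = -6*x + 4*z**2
(-6, 0, -16)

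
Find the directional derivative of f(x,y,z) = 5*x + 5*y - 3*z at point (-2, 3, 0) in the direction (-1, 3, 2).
2*sqrt(14)/7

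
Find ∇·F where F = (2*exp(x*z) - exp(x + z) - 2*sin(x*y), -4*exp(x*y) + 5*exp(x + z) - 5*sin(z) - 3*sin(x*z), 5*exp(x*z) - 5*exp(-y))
-4*x*exp(x*y) + 5*x*exp(x*z) - 2*y*cos(x*y) + 2*z*exp(x*z) - exp(x + z)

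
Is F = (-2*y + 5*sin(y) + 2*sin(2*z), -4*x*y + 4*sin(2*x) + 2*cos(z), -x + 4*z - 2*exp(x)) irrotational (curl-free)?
No, ∇×F = (2*sin(z), 2*exp(x) + 4*cos(2*z) + 1, -4*y + 8*cos(2*x) - 5*cos(y) + 2)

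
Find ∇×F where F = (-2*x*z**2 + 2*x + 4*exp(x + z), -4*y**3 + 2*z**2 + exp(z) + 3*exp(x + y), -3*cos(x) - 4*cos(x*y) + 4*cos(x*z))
(4*x*sin(x*y) - 4*z - exp(z), -4*x*z - 4*y*sin(x*y) + 4*z*sin(x*z) + 4*exp(x + z) - 3*sin(x), 3*exp(x + y))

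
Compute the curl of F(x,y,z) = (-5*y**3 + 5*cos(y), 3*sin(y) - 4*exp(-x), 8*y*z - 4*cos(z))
(8*z, 0, 15*y**2 + 5*sin(y) + 4*exp(-x))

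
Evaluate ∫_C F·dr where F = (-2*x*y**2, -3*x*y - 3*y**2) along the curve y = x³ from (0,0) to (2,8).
-5184/7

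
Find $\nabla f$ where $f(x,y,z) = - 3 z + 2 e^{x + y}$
(2*exp(x + y), 2*exp(x + y), -3)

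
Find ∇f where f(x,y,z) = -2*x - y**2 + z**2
(-2, -2*y, 2*z)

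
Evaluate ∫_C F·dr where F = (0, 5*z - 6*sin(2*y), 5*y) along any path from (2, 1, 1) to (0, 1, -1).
-10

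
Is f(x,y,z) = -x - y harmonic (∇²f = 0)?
Yes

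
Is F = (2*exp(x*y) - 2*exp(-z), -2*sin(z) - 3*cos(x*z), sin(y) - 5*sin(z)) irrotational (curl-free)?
No, ∇×F = (-3*x*sin(x*z) + cos(y) + 2*cos(z), 2*exp(-z), -2*x*exp(x*y) + 3*z*sin(x*z))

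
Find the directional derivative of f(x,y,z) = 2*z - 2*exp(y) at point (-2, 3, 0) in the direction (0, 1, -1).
-sqrt(2)*(1 + exp(3))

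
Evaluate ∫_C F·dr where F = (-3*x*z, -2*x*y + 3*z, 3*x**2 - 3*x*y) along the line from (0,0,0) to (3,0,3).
0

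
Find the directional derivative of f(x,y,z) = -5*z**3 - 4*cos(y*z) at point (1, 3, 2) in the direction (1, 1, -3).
4*sqrt(11)*(45 - 7*sin(6))/11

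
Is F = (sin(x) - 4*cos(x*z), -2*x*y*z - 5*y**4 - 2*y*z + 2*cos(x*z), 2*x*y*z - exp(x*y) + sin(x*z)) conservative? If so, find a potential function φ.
No, ∇×F = (2*x*y + 2*x*z - x*exp(x*y) + 2*x*sin(x*z) + 2*y, 4*x*sin(x*z) - 2*y*z + y*exp(x*y) - z*cos(x*z), -2*z*(y + sin(x*z))) ≠ 0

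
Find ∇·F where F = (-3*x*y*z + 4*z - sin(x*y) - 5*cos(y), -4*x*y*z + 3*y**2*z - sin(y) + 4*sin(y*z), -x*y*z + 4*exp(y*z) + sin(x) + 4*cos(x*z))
-x*y - 4*x*z - 4*x*sin(x*z) + 3*y*z + 4*y*exp(y*z) - y*cos(x*y) + 4*z*cos(y*z) - cos(y)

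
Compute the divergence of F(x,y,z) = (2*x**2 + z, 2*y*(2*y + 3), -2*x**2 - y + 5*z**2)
4*x + 8*y + 10*z + 6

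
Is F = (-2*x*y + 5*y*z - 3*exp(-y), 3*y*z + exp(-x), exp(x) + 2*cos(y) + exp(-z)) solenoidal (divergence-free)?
No, ∇·F = -2*y + 3*z - exp(-z)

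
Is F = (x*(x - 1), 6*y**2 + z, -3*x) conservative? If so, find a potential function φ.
No, ∇×F = (-1, 3, 0) ≠ 0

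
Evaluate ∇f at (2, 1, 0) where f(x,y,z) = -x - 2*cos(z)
(-1, 0, 0)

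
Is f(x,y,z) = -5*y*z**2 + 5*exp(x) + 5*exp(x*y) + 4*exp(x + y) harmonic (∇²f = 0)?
No, ∇²f = 5*x**2*exp(x*y) + 5*y**2*exp(x*y) - 10*y + 5*exp(x) + 8*exp(x + y)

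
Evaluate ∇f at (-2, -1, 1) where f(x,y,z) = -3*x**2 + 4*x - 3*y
(16, -3, 0)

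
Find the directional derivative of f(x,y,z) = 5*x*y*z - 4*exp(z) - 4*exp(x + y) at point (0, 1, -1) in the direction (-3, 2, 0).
sqrt(13)*(4*E + 15)/13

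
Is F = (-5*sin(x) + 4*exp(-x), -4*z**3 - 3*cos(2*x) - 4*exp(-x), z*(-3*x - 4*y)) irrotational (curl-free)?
No, ∇×F = (4*z*(3*z - 1), 3*z, 6*sin(2*x) + 4*exp(-x))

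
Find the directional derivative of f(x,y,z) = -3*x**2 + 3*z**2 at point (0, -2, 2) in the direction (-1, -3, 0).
0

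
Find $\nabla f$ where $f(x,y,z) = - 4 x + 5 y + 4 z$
(-4, 5, 4)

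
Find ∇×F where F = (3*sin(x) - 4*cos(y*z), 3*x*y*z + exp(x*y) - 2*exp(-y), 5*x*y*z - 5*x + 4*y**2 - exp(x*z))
(-3*x*y + 5*x*z + 8*y, -5*y*z + 4*y*sin(y*z) + z*exp(x*z) + 5, 3*y*z + y*exp(x*y) - 4*z*sin(y*z))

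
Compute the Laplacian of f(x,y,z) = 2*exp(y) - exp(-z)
2*exp(y) - exp(-z)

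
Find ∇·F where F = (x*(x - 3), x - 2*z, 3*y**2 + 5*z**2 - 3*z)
2*x + 10*z - 6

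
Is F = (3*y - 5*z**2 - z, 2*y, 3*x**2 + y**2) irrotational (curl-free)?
No, ∇×F = (2*y, -6*x - 10*z - 1, -3)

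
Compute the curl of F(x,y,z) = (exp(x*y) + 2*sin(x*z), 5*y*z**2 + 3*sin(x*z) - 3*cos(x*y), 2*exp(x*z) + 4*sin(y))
(-3*x*cos(x*z) - 10*y*z + 4*cos(y), 2*x*cos(x*z) - 2*z*exp(x*z), -x*exp(x*y) + 3*y*sin(x*y) + 3*z*cos(x*z))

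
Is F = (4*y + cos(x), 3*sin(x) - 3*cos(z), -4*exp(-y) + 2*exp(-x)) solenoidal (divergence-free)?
No, ∇·F = -sin(x)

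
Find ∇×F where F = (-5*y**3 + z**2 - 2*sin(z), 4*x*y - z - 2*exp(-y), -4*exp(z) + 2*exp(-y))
(1 - 2*exp(-y), 2*z - 2*cos(z), y*(15*y + 4))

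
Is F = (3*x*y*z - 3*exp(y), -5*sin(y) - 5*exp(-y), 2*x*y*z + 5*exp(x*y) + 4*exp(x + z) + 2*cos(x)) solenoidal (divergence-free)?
No, ∇·F = 2*x*y + 3*y*z + 4*exp(x + z) - 5*cos(y) + 5*exp(-y)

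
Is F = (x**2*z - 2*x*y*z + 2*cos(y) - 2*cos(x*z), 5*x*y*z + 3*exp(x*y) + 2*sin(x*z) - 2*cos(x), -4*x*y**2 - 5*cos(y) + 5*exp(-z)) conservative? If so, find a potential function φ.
No, ∇×F = (-13*x*y - 2*x*cos(x*z) + 5*sin(y), x**2 - 2*x*y + 2*x*sin(x*z) + 4*y**2, 2*x*z + 5*y*z + 3*y*exp(x*y) + 2*z*cos(x*z) + 2*sin(x) + 2*sin(y)) ≠ 0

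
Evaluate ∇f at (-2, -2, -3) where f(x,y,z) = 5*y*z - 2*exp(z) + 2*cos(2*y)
(0, -15 + 4*sin(4), -10 - 2*exp(-3))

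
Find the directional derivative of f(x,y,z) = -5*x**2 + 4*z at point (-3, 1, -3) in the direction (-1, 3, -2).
-19*sqrt(14)/7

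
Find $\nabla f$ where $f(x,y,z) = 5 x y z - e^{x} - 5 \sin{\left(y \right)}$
(5*y*z - exp(x), 5*x*z - 5*cos(y), 5*x*y)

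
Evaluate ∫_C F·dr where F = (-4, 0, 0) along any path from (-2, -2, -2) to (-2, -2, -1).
0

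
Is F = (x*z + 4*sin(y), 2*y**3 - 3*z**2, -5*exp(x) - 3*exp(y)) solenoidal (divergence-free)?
No, ∇·F = 6*y**2 + z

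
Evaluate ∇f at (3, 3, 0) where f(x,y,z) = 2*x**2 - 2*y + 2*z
(12, -2, 2)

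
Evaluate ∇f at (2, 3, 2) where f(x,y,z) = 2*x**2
(8, 0, 0)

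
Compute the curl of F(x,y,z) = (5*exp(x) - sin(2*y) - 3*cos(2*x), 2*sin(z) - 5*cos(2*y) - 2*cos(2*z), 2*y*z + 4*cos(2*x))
(2*z - 4*sin(2*z) - 2*cos(z), 8*sin(2*x), 2*cos(2*y))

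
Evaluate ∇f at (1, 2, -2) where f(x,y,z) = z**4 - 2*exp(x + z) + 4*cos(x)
(-4*sin(1) - 2*exp(-1), 0, -32 - 2*exp(-1))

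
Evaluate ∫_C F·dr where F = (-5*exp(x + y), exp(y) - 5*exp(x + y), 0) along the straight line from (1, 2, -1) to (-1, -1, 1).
(-exp(4) - 5 + E + 5*exp(5))*exp(-2)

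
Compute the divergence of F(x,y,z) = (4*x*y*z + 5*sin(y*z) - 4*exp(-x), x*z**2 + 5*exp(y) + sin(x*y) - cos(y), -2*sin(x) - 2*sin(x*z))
x*cos(x*y) - 2*x*cos(x*z) + 4*y*z + 5*exp(y) + sin(y) + 4*exp(-x)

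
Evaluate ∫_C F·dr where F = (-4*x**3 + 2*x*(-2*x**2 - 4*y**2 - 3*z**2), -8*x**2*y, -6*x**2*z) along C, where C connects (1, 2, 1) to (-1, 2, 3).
-24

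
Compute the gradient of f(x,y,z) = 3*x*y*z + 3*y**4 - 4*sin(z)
(3*y*z, 3*x*z + 12*y**3, 3*x*y - 4*cos(z))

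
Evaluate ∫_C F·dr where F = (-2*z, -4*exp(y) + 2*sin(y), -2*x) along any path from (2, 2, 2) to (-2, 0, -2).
-6 + 2*cos(2) + 4*exp(2)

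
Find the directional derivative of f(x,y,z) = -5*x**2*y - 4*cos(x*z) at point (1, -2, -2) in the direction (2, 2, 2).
sqrt(3)*(4*sin(2) + 15)/3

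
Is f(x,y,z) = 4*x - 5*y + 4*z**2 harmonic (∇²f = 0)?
No, ∇²f = 8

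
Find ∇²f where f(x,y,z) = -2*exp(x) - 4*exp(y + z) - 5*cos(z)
-2*exp(x) - 8*exp(y + z) + 5*cos(z)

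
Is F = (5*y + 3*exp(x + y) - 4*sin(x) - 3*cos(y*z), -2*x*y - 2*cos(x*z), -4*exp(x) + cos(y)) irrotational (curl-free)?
No, ∇×F = (-2*x*sin(x*z) - sin(y), 3*y*sin(y*z) + 4*exp(x), -2*y + 2*z*sin(x*z) - 3*z*sin(y*z) - 3*exp(x + y) - 5)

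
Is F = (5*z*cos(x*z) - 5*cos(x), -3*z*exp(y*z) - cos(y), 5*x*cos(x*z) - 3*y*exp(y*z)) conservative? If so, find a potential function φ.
Yes, F is conservative. φ = -3*exp(y*z) - 5*sin(x) - sin(y) + 5*sin(x*z)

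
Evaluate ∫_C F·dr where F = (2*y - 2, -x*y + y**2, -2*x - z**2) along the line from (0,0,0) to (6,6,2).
28/3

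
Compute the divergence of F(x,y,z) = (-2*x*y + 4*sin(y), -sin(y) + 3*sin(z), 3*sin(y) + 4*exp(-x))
-2*y - cos(y)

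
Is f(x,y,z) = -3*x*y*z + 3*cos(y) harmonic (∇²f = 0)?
No, ∇²f = -3*cos(y)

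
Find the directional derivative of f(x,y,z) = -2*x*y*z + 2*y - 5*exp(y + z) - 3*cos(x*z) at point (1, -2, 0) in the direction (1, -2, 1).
5*sqrt(6)*exp(-2)/6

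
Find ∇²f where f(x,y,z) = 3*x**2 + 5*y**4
60*y**2 + 6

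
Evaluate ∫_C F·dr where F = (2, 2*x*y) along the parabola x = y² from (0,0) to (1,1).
5/2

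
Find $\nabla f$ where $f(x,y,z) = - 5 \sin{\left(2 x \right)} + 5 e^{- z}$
(-10*cos(2*x), 0, -5*exp(-z))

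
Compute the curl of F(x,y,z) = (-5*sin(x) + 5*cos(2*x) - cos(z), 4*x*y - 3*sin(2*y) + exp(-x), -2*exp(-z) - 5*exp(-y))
(5*exp(-y), sin(z), 4*y - exp(-x))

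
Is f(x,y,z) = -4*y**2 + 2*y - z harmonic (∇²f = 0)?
No, ∇²f = -8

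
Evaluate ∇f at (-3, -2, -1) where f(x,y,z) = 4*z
(0, 0, 4)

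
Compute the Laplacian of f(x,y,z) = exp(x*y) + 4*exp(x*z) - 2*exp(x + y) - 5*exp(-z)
x**2*exp(x*y) + 4*x**2*exp(x*z) + y**2*exp(x*y) + 4*z**2*exp(x*z) - 4*exp(x + y) - 5*exp(-z)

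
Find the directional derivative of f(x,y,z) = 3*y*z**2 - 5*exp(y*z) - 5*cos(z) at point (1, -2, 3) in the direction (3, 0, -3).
sqrt(2)*(-5 + (36 - 5*sin(3))*exp(6)/2)*exp(-6)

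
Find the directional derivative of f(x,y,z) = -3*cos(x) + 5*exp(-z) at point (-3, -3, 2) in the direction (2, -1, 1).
sqrt(6)*(-exp(2)*sin(3) - 5/6)*exp(-2)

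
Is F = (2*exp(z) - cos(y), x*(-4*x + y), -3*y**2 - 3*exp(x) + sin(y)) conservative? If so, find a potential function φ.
No, ∇×F = (-6*y + cos(y), 3*exp(x) + 2*exp(z), -8*x + y - sin(y)) ≠ 0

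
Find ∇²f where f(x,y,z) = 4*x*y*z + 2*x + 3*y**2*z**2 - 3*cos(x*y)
3*x**2*cos(x*y) + 3*y**2*cos(x*y) + 6*y**2 + 6*z**2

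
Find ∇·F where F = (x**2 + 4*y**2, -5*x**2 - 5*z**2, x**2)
2*x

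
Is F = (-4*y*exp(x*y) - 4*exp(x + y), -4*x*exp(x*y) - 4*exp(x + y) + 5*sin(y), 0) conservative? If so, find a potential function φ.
Yes, F is conservative. φ = -4*exp(x*y) - 4*exp(x + y) - 5*cos(y)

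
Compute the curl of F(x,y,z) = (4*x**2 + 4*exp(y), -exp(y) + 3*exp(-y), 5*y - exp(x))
(5, exp(x), -4*exp(y))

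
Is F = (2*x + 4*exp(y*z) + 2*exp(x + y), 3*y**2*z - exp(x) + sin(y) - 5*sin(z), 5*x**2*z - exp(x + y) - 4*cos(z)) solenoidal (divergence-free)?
No, ∇·F = 5*x**2 + 6*y*z + 2*exp(x + y) + 4*sin(z) + cos(y) + 2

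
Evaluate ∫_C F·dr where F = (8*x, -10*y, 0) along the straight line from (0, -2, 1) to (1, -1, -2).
19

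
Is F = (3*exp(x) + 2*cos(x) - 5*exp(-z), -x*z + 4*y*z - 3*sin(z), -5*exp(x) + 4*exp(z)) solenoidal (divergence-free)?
No, ∇·F = 4*z + 3*exp(x) + 4*exp(z) - 2*sin(x)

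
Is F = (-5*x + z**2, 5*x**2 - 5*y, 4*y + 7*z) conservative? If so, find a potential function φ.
No, ∇×F = (4, 2*z, 10*x) ≠ 0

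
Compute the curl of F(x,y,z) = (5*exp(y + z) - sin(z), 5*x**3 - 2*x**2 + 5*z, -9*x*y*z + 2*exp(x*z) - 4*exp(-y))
(-9*x*z - 5 + 4*exp(-y), 9*y*z - 2*z*exp(x*z) + 5*exp(y + z) - cos(z), 15*x**2 - 4*x - 5*exp(y + z))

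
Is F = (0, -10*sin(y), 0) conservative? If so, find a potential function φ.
Yes, F is conservative. φ = 10*cos(y)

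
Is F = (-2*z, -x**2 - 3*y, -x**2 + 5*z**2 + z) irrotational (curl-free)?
No, ∇×F = (0, 2*x - 2, -2*x)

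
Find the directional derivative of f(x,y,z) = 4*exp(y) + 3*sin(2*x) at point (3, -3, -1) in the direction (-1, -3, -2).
-3*sqrt(14)*(2 + exp(3)*cos(6))*exp(-3)/7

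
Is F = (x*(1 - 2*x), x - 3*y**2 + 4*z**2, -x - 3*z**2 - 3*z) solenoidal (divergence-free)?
No, ∇·F = -4*x - 6*y - 6*z - 2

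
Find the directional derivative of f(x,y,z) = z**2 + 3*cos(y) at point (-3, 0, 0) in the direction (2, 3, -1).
0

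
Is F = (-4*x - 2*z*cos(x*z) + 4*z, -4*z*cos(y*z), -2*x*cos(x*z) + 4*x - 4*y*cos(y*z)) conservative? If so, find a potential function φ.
Yes, F is conservative. φ = -2*x**2 + 4*x*z - 2*sin(x*z) - 4*sin(y*z)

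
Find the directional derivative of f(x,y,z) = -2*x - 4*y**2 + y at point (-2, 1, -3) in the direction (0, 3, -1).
-21*sqrt(10)/10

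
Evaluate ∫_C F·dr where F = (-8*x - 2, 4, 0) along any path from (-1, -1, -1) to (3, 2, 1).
-28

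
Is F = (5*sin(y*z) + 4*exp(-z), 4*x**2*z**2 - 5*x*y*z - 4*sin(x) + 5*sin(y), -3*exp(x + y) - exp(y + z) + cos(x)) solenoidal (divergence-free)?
No, ∇·F = -5*x*z - exp(y + z) + 5*cos(y)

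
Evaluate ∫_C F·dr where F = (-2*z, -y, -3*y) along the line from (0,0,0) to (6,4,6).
-80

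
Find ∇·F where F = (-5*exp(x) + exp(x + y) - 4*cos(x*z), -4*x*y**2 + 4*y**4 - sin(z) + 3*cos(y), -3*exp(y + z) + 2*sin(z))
-8*x*y + 16*y**3 + 4*z*sin(x*z) - 5*exp(x) + exp(x + y) - 3*exp(y + z) - 3*sin(y) + 2*cos(z)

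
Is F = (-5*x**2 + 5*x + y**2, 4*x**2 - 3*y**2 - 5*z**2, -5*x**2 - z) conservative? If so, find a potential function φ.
No, ∇×F = (10*z, 10*x, 8*x - 2*y) ≠ 0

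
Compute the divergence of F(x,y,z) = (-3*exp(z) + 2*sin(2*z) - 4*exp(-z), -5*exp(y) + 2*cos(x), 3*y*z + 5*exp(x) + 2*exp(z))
3*y - 5*exp(y) + 2*exp(z)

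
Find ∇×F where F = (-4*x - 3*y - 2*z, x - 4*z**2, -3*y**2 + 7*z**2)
(-6*y + 8*z, -2, 4)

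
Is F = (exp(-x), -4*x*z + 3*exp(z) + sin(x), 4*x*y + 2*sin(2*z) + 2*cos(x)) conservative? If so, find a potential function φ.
No, ∇×F = (8*x - 3*exp(z), -4*y + 2*sin(x), -4*z + cos(x)) ≠ 0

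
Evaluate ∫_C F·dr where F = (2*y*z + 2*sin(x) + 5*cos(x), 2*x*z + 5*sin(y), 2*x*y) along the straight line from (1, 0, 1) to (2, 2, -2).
-11 - 5*sin(1) + 2*cos(1) - 7*cos(2) + 5*sin(2)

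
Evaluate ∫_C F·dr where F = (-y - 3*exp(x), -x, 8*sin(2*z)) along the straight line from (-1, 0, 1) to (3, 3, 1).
-3*exp(3) - 9 + 3*exp(-1)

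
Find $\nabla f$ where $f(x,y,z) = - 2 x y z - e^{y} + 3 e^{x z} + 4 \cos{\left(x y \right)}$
(-2*y*z - 4*y*sin(x*y) + 3*z*exp(x*z), -2*x*z - 4*x*sin(x*y) - exp(y), x*(-2*y + 3*exp(x*z)))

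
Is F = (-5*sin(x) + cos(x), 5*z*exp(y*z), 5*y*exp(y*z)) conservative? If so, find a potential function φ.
Yes, F is conservative. φ = 5*exp(y*z) + sin(x) + 5*cos(x)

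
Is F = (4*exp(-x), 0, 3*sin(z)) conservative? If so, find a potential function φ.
Yes, F is conservative. φ = -3*cos(z) - 4*exp(-x)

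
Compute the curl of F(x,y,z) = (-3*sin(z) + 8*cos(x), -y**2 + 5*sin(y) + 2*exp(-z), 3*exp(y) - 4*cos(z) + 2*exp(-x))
(3*exp(y) + 2*exp(-z), -3*cos(z) + 2*exp(-x), 0)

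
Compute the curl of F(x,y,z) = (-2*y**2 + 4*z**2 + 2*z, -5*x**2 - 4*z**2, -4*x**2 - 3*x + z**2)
(8*z, 8*x + 8*z + 5, -10*x + 4*y)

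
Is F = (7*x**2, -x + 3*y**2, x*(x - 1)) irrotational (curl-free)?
No, ∇×F = (0, 1 - 2*x, -1)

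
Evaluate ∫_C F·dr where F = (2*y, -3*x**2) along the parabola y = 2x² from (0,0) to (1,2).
-5/3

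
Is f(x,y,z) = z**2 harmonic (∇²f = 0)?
No, ∇²f = 2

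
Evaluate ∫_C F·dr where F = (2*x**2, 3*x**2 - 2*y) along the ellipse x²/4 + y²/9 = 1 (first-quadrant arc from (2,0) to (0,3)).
29/3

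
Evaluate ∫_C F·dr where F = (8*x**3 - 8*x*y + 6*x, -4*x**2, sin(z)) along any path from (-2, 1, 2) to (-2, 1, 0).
-1 + cos(2)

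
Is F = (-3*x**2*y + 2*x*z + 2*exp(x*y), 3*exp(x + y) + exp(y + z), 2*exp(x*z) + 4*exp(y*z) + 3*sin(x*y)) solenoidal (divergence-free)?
No, ∇·F = -6*x*y + 2*x*exp(x*z) + 2*y*exp(x*y) + 4*y*exp(y*z) + 2*z + 3*exp(x + y) + exp(y + z)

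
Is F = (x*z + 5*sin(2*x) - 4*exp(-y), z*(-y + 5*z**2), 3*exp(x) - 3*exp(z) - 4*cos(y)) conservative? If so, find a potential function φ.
No, ∇×F = (y - 15*z**2 + 4*sin(y), x - 3*exp(x), -4*exp(-y)) ≠ 0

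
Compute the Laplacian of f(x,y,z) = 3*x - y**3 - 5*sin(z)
-6*y + 5*sin(z)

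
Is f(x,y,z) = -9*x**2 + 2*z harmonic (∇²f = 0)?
No, ∇²f = -18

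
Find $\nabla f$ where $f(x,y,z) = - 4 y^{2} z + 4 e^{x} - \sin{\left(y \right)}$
(4*exp(x), -8*y*z - cos(y), -4*y**2)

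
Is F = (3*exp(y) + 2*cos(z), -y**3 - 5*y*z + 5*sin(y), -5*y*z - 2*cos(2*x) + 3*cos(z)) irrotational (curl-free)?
No, ∇×F = (5*y - 5*z, -4*sin(2*x) - 2*sin(z), -3*exp(y))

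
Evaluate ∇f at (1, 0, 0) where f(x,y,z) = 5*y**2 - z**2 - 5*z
(0, 0, -5)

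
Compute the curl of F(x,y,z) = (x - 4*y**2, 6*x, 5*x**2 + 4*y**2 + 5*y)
(8*y + 5, -10*x, 8*y + 6)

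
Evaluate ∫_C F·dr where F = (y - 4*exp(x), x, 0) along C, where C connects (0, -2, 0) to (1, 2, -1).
6 - 4*E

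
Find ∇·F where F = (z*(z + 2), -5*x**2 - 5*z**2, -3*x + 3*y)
0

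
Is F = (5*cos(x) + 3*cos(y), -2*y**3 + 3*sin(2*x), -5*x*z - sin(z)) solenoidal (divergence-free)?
No, ∇·F = -5*x - 6*y**2 - 5*sin(x) - cos(z)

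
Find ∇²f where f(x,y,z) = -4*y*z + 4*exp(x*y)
4*(x**2 + y**2)*exp(x*y)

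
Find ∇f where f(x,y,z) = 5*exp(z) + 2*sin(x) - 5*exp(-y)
(2*cos(x), 5*exp(-y), 5*exp(z))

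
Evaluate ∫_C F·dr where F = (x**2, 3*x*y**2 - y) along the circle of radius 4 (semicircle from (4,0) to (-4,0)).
-128/3 + 96*pi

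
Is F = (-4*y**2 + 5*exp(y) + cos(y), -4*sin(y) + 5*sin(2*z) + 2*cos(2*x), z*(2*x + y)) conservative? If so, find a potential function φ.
No, ∇×F = (z - 10*cos(2*z), -2*z, 8*y - 5*exp(y) - 4*sin(2*x) + sin(y)) ≠ 0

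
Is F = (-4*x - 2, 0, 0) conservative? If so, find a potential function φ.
Yes, F is conservative. φ = 2*x*(-x - 1)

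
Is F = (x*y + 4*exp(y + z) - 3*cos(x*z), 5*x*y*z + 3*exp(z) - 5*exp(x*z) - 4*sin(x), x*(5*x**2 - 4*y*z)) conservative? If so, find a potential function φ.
No, ∇×F = (-5*x*y - 4*x*z + 5*x*exp(x*z) - 3*exp(z), -15*x**2 + 3*x*sin(x*z) + 4*y*z + 4*exp(y + z), -x + 5*y*z - 5*z*exp(x*z) - 4*exp(y + z) - 4*cos(x)) ≠ 0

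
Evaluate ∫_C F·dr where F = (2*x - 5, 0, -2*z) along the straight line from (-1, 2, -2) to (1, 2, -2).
-10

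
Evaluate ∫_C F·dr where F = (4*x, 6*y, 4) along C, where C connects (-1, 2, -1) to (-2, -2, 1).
14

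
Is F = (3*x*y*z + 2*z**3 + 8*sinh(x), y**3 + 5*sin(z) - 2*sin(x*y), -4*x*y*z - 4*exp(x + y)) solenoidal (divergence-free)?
No, ∇·F = -4*x*y - 2*x*cos(x*y) + 3*y**2 + 3*y*z + 8*cosh(x)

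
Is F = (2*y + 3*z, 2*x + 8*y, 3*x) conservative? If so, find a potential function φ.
Yes, F is conservative. φ = 2*x*y + 3*x*z + 4*y**2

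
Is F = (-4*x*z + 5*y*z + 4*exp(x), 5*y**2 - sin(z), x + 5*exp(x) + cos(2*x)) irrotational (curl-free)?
No, ∇×F = (cos(z), -4*x + 5*y - 5*exp(x) + 2*sin(2*x) - 1, -5*z)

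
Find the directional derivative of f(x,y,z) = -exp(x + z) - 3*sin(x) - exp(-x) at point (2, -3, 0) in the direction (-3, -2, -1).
sqrt(14)*(9*cos(2) + exp(2) + 6*sinh(2))/14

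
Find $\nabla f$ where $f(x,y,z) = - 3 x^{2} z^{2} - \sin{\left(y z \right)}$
(-6*x*z**2, -z*cos(y*z), -6*x**2*z - y*cos(y*z))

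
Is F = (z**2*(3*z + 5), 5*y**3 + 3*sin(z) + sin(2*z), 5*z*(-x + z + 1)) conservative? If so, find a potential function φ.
No, ∇×F = (-3*cos(z) - 2*cos(2*z), 3*z*(3*z + 5), 0) ≠ 0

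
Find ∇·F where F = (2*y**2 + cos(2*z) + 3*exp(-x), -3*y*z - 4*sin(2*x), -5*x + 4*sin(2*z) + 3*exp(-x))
-3*z + 8*cos(2*z) - 3*exp(-x)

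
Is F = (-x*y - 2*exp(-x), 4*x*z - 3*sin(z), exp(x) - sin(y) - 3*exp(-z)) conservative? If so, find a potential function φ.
No, ∇×F = (-4*x - cos(y) + 3*cos(z), -exp(x), x + 4*z) ≠ 0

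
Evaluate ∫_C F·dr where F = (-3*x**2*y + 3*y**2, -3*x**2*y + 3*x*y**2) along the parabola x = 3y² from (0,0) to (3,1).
-747/35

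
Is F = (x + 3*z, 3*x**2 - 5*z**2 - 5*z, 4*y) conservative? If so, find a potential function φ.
No, ∇×F = (10*z + 9, 3, 6*x) ≠ 0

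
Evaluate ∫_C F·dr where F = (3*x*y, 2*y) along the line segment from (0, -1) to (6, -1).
-54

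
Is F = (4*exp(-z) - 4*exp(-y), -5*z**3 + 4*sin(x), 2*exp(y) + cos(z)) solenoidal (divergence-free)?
No, ∇·F = -sin(z)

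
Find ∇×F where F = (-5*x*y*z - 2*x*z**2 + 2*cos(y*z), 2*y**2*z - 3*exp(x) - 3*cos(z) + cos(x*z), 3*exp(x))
(x*sin(x*z) - 2*y**2 - 3*sin(z), -5*x*y - 4*x*z - 2*y*sin(y*z) - 3*exp(x), 5*x*z - z*sin(x*z) + 2*z*sin(y*z) - 3*exp(x))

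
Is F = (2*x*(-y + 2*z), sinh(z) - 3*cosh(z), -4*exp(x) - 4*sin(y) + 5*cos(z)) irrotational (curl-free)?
No, ∇×F = (-4*cos(y) + 3*sinh(z) - cosh(z), 4*x + 4*exp(x), 2*x)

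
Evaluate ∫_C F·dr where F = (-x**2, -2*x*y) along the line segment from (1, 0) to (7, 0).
-114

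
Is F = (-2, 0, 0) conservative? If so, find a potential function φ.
Yes, F is conservative. φ = -2*x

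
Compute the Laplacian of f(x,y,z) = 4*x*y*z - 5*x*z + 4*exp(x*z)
4*(x**2 + z**2)*exp(x*z)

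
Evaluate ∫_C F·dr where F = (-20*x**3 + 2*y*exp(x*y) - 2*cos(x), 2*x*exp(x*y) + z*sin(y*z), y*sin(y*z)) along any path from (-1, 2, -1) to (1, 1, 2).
-4*sin(1) - 2*exp(-2) + 2*E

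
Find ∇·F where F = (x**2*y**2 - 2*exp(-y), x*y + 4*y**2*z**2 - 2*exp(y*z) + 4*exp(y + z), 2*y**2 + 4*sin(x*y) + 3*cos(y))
2*x*y**2 + x + 8*y*z**2 - 2*z*exp(y*z) + 4*exp(y + z)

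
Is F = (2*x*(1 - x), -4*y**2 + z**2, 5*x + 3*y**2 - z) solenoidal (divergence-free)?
No, ∇·F = -4*x - 8*y + 1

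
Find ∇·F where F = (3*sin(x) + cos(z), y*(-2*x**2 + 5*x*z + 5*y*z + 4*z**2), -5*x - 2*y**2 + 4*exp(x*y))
-2*x**2 + 5*x*z + 10*y*z + 4*z**2 + 3*cos(x)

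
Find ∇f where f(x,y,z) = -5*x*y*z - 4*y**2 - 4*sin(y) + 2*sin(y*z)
(-5*y*z, -5*x*z - 8*y + 2*z*cos(y*z) - 4*cos(y), y*(-5*x + 2*cos(y*z)))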